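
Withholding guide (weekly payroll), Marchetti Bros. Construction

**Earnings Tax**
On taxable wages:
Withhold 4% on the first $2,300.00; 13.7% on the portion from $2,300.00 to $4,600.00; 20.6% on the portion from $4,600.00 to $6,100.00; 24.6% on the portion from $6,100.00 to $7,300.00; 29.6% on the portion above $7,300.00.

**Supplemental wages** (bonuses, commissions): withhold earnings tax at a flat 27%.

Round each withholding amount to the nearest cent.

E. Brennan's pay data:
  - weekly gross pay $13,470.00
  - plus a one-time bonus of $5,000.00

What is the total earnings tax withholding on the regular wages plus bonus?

$4,187.62

Earnings Tax: taxable = $13,470.00
  $1,011.30 + 29.6% × ($13,470.00 − $7,300.00) = $1,011.30 + 29.6% × $6,170.00 = $2,837.62
Supplemental (27% flat on bonus): 27% × $5,000.00 = $1,350.00
Total earnings tax: $2,837.62 + $1,350.00 = $4,187.62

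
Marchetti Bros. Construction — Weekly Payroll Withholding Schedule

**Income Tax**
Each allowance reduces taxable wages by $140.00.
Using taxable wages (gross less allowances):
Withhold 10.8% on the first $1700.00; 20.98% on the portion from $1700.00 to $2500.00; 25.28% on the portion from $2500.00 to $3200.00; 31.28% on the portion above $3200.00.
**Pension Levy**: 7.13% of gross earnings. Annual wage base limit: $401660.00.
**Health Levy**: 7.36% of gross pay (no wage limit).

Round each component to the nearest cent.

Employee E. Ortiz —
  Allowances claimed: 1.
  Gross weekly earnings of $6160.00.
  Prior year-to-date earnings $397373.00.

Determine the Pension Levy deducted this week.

Pension Levy: cap $401660.00 − YTD $397373.00 = $4287.00 subject; 7.13% × $4287.00 = $305.66

$305.66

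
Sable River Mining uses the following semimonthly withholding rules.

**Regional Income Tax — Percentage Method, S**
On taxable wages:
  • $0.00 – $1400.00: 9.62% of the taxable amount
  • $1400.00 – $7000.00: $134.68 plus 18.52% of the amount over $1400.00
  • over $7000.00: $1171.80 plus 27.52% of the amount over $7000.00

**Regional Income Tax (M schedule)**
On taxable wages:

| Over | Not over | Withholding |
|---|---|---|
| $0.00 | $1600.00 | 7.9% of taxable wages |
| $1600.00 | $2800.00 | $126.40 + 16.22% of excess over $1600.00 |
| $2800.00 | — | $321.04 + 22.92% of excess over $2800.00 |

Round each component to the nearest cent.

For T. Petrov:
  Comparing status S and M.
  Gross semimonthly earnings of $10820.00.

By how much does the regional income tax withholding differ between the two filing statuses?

$63.84

Regional Income Tax (S): taxable = $10820.00
  $1171.80 + 27.52% × ($10820.00 − $7000.00) = $1171.80 + 27.52% × $3820.00 = $2223.06
Regional Income Tax (M): taxable = $10820.00
  $321.04 + 22.92% × ($10820.00 − $2800.00) = $321.04 + 22.92% × $8020.00 = $2159.22
Difference: |$2223.06 − $2159.22| = $63.84 (higher under S)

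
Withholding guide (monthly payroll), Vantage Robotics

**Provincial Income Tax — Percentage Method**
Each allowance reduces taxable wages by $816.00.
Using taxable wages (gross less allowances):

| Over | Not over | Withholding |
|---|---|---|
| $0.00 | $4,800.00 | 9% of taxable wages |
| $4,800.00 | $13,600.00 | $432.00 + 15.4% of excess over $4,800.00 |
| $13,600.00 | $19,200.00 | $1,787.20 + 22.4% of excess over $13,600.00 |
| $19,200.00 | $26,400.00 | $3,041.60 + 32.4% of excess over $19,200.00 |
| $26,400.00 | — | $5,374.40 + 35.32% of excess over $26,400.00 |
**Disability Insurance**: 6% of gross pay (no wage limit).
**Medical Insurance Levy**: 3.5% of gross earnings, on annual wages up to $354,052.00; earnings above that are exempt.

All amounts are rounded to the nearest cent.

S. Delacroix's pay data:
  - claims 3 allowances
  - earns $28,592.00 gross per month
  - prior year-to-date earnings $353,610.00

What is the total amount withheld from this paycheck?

$7,022.45

Provincial Income Tax: taxable = $28,592.00 − 3×$816.00 = $26,144.00
  $3,041.60 + 32.4% × ($26,144.00 − $19,200.00) = $3,041.60 + 32.4% × $6,944.00 = $5,291.46
Disability Insurance: 6% × $28,592.00 = $1,715.52
Medical Insurance Levy: cap $354,052.00 − YTD $353,610.00 = $442.00 subject; 3.5% × $442.00 = $15.47
Total: $5,291.46 + $1,715.52 + $15.47 = $7,022.45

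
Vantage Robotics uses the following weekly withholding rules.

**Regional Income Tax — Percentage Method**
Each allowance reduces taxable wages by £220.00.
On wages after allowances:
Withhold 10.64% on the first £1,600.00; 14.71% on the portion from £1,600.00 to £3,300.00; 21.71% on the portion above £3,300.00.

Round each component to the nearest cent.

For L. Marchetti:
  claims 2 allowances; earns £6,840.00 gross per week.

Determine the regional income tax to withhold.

Regional Income Tax: taxable = £6,840.00 − 2×£220.00 = £6,400.00
  £420.31 + 21.71% × (£6,400.00 − £3,300.00) = £420.31 + 21.71% × £3,100.00 = £1,093.32

£1,093.32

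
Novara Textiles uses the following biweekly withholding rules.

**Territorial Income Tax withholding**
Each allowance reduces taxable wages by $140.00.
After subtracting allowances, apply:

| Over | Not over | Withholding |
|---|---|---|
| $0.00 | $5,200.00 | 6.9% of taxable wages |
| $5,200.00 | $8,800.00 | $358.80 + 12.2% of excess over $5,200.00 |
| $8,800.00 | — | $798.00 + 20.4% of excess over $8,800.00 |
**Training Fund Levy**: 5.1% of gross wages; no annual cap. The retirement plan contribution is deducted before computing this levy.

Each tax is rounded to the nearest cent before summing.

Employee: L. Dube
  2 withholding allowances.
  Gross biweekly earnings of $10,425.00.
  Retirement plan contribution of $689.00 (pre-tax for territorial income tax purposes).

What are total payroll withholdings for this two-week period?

$1,428.36

Territorial Income Tax: taxable = $10,425.00 − $689.00 − 2×$140.00 = $9,456.00
  $798.00 + 20.4% × ($9,456.00 − $8,800.00) = $798.00 + 20.4% × $656.00 = $931.82
Training Fund Levy: 5.1% × $9,736.00 = $496.54
Total: $931.82 + $496.54 = $1,428.36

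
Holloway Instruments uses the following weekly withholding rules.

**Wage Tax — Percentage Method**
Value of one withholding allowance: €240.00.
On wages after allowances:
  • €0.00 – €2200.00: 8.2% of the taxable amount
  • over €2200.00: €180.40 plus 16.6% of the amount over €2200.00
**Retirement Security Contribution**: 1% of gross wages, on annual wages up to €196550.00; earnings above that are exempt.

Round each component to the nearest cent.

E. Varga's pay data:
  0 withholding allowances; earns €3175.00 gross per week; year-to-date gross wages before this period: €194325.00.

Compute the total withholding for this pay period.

Wage Tax: taxable = €3175.00
  €180.40 + 16.6% × (€3175.00 − €2200.00) = €180.40 + 16.6% × €975.00 = €342.25
Retirement Security Contribution: cap €196550.00 − YTD €194325.00 = €2225.00 subject; 1% × €2225.00 = €22.25
Total: €342.25 + €22.25 = €364.50

€364.50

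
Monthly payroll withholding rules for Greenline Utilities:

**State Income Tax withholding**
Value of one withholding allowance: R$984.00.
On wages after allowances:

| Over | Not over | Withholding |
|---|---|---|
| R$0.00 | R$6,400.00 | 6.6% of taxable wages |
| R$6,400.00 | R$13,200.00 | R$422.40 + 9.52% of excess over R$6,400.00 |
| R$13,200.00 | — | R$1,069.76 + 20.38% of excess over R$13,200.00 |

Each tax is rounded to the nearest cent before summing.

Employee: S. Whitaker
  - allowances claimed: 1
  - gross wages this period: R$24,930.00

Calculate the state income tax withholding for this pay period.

State Income Tax: taxable = R$24,930.00 − 1×R$984.00 = R$23,946.00
  R$1,069.76 + 20.38% × (R$23,946.00 − R$13,200.00) = R$1,069.76 + 20.38% × R$10,746.00 = R$3,259.79

R$3,259.79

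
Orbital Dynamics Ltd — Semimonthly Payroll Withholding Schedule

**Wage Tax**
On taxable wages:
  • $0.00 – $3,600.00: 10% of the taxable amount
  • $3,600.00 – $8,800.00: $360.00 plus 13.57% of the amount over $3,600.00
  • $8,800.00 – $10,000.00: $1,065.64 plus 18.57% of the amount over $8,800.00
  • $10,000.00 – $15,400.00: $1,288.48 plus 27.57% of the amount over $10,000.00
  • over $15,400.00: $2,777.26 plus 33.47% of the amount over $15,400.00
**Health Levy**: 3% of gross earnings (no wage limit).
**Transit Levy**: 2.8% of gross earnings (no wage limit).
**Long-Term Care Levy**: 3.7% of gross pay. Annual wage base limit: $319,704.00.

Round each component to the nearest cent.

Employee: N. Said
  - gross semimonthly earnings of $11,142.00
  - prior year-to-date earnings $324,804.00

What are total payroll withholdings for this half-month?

Wage Tax: taxable = $11,142.00
  $1,288.48 + 27.57% × ($11,142.00 − $10,000.00) = $1,288.48 + 27.57% × $1,142.00 = $1,603.33
Health Levy: 3% × $11,142.00 = $334.26
Transit Levy: 2.8% × $11,142.00 = $311.98
Long-Term Care Levy: YTD $324,804.00 ≥ cap $319,704.00 → $0.00
Total: $1,603.33 + $334.26 + $311.98 + $0.00 = $2,249.57

$2,249.57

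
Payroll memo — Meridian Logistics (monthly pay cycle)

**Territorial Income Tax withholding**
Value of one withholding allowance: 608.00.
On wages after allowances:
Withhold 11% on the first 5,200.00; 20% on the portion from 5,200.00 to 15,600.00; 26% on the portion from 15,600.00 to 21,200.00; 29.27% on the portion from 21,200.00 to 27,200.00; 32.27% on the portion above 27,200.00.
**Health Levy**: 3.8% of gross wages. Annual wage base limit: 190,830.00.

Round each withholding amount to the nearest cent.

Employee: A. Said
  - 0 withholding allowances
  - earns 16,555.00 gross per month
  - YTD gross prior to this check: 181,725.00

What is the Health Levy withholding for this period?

Health Levy: cap 190,830.00 − YTD 181,725.00 = 9,105.00 subject; 3.8% × 9,105.00 = 345.99

345.99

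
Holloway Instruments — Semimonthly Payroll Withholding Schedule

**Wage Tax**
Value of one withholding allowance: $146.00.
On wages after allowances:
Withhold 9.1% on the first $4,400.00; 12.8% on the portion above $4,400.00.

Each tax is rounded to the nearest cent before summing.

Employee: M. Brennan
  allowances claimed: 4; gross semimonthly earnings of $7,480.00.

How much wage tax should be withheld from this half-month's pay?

Wage Tax: taxable = $7,480.00 − 4×$146.00 = $6,896.00
  $400.40 + 12.8% × ($6,896.00 − $4,400.00) = $400.40 + 12.8% × $2,496.00 = $719.89

$719.89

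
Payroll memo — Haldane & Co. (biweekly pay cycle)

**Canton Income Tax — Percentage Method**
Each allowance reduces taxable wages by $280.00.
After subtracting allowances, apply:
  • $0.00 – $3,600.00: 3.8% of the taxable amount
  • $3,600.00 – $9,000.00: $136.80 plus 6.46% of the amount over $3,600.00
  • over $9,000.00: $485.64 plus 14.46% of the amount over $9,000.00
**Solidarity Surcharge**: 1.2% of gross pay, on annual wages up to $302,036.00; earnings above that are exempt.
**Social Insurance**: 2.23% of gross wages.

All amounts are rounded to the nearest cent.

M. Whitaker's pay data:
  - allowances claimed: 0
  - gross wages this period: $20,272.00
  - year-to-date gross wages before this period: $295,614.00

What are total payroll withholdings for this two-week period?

$2,644.70

Canton Income Tax: taxable = $20,272.00
  $485.64 + 14.46% × ($20,272.00 − $9,000.00) = $485.64 + 14.46% × $11,272.00 = $2,115.57
Solidarity Surcharge: cap $302,036.00 − YTD $295,614.00 = $6,422.00 subject; 1.2% × $6,422.00 = $77.06
Social Insurance: 2.23% × $20,272.00 = $452.07
Total: $2,115.57 + $77.06 + $452.07 = $2,644.70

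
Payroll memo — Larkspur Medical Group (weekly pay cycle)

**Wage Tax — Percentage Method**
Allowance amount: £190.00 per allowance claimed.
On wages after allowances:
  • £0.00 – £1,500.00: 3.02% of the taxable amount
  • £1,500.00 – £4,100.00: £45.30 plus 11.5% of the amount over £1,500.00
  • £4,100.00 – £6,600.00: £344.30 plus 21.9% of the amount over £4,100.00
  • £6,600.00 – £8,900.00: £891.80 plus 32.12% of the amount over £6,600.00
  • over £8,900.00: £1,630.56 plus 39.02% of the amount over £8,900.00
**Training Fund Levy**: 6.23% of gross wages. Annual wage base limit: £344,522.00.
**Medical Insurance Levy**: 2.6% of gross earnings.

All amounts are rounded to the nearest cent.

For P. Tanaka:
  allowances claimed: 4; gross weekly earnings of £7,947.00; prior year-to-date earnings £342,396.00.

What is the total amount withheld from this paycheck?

£1,419.41

Wage Tax: taxable = £7,947.00 − 4×£190.00 = £7,187.00
  £891.80 + 32.12% × (£7,187.00 − £6,600.00) = £891.80 + 32.12% × £587.00 = £1,080.34
Training Fund Levy: cap £344,522.00 − YTD £342,396.00 = £2,126.00 subject; 6.23% × £2,126.00 = £132.45
Medical Insurance Levy: 2.6% × £7,947.00 = £206.62
Total: £1,080.34 + £132.45 + £206.62 = £1,419.41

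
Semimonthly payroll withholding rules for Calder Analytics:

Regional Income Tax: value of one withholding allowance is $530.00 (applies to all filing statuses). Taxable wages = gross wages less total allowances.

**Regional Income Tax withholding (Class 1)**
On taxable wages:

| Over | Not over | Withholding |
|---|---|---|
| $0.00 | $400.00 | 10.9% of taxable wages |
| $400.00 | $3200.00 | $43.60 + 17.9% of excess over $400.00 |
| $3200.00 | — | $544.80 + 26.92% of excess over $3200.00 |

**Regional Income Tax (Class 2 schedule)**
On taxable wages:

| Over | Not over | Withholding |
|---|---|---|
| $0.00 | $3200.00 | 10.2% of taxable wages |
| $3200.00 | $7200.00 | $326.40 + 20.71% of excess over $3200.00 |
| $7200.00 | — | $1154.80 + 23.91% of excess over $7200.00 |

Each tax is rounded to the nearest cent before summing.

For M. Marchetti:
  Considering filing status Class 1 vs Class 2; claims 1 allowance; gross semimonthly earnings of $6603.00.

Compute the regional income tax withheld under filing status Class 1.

$1318.21

Regional Income Tax (Class 1): taxable = $6603.00 − 1×$530.00 = $6073.00
  $544.80 + 26.92% × ($6073.00 − $3200.00) = $544.80 + 26.92% × $2873.00 = $1318.21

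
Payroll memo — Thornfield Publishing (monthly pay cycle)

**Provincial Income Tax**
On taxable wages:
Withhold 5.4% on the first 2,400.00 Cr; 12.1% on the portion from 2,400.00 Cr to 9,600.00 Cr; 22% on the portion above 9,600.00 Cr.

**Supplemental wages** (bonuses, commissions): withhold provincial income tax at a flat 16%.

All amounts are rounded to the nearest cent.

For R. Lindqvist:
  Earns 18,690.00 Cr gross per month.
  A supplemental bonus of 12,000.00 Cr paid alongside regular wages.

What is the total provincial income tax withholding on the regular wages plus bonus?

Provincial Income Tax: taxable = 18,690.00 Cr
  1,000.80 Cr + 22% × (18,690.00 Cr − 9,600.00 Cr) = 1,000.80 Cr + 22% × 9,090.00 Cr = 3,000.60 Cr
Supplemental (16% flat on bonus): 16% × 12,000.00 Cr = 1,920.00 Cr
Total provincial income tax: 3,000.60 Cr + 1,920.00 Cr = 4,920.60 Cr

4,920.60 Cr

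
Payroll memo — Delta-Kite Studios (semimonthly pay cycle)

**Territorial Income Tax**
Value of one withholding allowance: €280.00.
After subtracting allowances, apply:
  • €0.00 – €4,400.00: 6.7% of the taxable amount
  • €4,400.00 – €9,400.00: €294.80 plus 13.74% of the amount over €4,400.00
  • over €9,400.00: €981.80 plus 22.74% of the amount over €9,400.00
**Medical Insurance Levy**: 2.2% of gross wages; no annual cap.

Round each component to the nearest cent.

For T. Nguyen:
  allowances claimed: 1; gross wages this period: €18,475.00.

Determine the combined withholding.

Territorial Income Tax: taxable = €18,475.00 − 1×€280.00 = €18,195.00
  €981.80 + 22.74% × (€18,195.00 − €9,400.00) = €981.80 + 22.74% × €8,795.00 = €2,981.78
Medical Insurance Levy: 2.2% × €18,475.00 = €406.45
Total: €2,981.78 + €406.45 = €3,388.23

€3,388.23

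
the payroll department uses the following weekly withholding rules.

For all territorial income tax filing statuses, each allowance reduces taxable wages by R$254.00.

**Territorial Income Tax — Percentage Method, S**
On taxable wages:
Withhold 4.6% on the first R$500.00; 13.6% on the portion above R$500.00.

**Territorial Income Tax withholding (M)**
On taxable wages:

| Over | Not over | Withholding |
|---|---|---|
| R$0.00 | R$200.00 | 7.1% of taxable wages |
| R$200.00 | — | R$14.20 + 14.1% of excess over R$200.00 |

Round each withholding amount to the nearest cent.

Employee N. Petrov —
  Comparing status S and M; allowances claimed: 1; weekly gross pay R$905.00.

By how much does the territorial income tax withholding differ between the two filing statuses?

Territorial Income Tax (S): taxable = R$905.00 − 1×R$254.00 = R$651.00
  R$23.00 + 13.6% × (R$651.00 − R$500.00) = R$23.00 + 13.6% × R$151.00 = R$43.54
Territorial Income Tax (M): taxable = R$905.00 − 1×R$254.00 = R$651.00
  R$14.20 + 14.1% × (R$651.00 − R$200.00) = R$14.20 + 14.1% × R$451.00 = R$77.79
Difference: |R$43.54 − R$77.79| = R$34.25 (higher under M)

R$34.25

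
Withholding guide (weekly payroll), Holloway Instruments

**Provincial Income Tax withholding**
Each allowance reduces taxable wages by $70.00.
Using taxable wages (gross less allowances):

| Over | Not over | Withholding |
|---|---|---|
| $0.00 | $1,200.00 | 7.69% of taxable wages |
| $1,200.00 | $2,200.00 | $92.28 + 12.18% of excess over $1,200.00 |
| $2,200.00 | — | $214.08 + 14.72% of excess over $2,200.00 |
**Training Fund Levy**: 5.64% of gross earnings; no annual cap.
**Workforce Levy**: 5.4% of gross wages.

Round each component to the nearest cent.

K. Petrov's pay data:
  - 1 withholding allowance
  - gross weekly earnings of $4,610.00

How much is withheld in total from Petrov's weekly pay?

Provincial Income Tax: taxable = $4,610.00 − 1×$70.00 = $4,540.00
  $214.08 + 14.72% × ($4,540.00 − $2,200.00) = $214.08 + 14.72% × $2,340.00 = $558.53
Training Fund Levy: 5.64% × $4,610.00 = $260.00
Workforce Levy: 5.4% × $4,610.00 = $248.94
Total: $558.53 + $260.00 + $248.94 = $1,067.47

$1,067.47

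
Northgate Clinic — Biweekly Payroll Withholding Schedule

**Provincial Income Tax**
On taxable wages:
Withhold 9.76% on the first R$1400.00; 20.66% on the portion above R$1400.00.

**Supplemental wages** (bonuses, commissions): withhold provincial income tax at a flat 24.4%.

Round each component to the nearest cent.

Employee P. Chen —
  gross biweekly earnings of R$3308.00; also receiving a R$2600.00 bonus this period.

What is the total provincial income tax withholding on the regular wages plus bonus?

Provincial Income Tax: taxable = R$3308.00
  R$136.64 + 20.66% × (R$3308.00 − R$1400.00) = R$136.64 + 20.66% × R$1908.00 = R$530.83
Supplemental (24.4% flat on bonus): 24.4% × R$2600.00 = R$634.40
Total provincial income tax: R$530.83 + R$634.40 = R$1165.23

R$1165.23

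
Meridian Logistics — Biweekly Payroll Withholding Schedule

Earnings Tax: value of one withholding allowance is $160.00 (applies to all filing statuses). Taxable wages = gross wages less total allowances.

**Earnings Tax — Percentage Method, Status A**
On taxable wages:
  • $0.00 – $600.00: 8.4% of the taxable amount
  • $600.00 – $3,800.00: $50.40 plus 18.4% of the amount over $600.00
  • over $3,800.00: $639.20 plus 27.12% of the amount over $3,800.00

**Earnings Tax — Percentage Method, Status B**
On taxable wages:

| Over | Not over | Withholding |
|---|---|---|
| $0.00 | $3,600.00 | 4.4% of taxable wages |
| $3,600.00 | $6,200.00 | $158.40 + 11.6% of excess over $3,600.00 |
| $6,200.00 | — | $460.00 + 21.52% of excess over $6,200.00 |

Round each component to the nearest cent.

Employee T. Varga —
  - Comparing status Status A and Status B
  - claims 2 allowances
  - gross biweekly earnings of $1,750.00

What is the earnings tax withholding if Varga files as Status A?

$203.12

Earnings Tax (Status A): taxable = $1,750.00 − 2×$160.00 = $1,430.00
  $50.40 + 18.4% × ($1,430.00 − $600.00) = $50.40 + 18.4% × $830.00 = $203.12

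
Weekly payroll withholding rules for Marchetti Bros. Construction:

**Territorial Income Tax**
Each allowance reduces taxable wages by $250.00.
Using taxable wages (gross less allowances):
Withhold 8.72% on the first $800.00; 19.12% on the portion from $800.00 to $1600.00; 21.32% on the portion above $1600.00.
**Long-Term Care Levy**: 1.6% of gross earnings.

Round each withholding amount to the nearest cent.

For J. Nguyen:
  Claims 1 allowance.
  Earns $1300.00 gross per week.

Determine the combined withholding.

$138.36

Territorial Income Tax: taxable = $1300.00 − 1×$250.00 = $1050.00
  $69.76 + 19.12% × ($1050.00 − $800.00) = $69.76 + 19.12% × $250.00 = $117.56
Long-Term Care Levy: 1.6% × $1300.00 = $20.80
Total: $117.56 + $20.80 = $138.36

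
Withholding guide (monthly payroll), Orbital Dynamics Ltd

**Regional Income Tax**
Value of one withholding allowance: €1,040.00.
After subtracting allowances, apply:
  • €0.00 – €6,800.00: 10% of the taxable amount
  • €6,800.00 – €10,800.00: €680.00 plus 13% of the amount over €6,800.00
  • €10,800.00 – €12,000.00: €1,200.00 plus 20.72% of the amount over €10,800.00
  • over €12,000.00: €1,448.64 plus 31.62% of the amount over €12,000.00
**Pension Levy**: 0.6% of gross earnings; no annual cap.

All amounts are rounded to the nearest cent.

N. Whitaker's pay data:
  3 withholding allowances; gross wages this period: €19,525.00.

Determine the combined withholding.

Regional Income Tax: taxable = €19,525.00 − 3×€1,040.00 = €16,405.00
  €1,448.64 + 31.62% × (€16,405.00 − €12,000.00) = €1,448.64 + 31.62% × €4,405.00 = €2,841.50
Pension Levy: 0.6% × €19,525.00 = €117.15
Total: €2,841.50 + €117.15 = €2,958.65

€2,958.65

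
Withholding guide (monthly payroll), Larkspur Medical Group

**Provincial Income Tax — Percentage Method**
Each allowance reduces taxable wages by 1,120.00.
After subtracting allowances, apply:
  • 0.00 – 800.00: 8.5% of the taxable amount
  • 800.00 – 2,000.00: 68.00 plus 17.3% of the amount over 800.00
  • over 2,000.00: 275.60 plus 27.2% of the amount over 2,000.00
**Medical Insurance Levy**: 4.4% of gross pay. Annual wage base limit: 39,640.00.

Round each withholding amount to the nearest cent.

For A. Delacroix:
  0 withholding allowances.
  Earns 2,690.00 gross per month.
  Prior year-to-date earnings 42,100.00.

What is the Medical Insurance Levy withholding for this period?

0.00

Medical Insurance Levy: YTD 42,100.00 ≥ cap 39,640.00 → 0.00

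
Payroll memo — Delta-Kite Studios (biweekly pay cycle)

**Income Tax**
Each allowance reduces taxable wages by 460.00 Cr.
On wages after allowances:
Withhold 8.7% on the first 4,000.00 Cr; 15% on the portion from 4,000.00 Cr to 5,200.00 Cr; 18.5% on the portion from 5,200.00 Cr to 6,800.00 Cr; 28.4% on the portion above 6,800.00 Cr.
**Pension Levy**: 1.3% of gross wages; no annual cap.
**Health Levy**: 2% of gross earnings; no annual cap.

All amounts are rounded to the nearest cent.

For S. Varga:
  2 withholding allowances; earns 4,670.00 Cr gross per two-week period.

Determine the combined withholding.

Income Tax: taxable = 4,670.00 Cr − 2×460.00 Cr = 3,750.00 Cr
  8.7% × 3,750.00 Cr = 326.25 Cr
Pension Levy: 1.3% × 4,670.00 Cr = 60.71 Cr
Health Levy: 2% × 4,670.00 Cr = 93.40 Cr
Total: 326.25 Cr + 60.71 Cr + 93.40 Cr = 480.36 Cr

480.36 Cr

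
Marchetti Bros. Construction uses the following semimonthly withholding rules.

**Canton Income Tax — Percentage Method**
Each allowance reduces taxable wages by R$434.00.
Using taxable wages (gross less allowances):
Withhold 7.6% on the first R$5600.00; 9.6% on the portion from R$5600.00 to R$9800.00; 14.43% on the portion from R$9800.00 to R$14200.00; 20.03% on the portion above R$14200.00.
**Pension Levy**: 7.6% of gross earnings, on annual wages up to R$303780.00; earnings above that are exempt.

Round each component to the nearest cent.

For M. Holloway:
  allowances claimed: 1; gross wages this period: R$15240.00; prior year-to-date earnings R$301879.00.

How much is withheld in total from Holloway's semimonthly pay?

R$1729.58

Canton Income Tax: taxable = R$15240.00 − 1×R$434.00 = R$14806.00
  R$1463.72 + 20.03% × (R$14806.00 − R$14200.00) = R$1463.72 + 20.03% × R$606.00 = R$1585.10
Pension Levy: cap R$303780.00 − YTD R$301879.00 = R$1901.00 subject; 7.6% × R$1901.00 = R$144.48
Total: R$1585.10 + R$144.48 = R$1729.58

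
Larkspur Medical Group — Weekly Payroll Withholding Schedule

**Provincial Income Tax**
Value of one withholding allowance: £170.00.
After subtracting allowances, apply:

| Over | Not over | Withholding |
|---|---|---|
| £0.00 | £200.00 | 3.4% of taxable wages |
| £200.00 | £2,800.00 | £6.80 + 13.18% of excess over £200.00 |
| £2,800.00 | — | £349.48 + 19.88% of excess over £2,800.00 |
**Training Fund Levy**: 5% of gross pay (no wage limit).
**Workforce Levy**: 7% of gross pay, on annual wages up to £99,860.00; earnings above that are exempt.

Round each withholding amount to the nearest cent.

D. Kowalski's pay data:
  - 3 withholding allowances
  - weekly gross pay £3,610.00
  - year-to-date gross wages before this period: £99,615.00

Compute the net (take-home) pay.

£3,003.23

Provincial Income Tax: taxable = £3,610.00 − 3×£170.00 = £3,100.00
  £349.48 + 19.88% × (£3,100.00 − £2,800.00) = £349.48 + 19.88% × £300.00 = £409.12
Training Fund Levy: 5% × £3,610.00 = £180.50
Workforce Levy: cap £99,860.00 − YTD £99,615.00 = £245.00 subject; 7% × £245.00 = £17.15
Total withheld: £409.12 + £180.50 + £17.15 = £606.77
Net pay: £3,610.00 − £606.77 = £3,003.23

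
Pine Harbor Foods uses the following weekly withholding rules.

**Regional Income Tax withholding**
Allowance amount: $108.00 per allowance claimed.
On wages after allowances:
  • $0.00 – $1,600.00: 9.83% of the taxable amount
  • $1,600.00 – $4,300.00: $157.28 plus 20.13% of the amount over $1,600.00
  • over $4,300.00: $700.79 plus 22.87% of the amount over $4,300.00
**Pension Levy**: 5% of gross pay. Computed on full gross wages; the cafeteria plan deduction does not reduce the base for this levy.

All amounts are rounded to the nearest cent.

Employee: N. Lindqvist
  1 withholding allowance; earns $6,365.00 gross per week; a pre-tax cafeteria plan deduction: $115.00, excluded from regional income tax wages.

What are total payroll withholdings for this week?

Regional Income Tax: taxable = $6,365.00 − $115.00 − 1×$108.00 = $6,142.00
  $700.79 + 22.87% × ($6,142.00 − $4,300.00) = $700.79 + 22.87% × $1,842.00 = $1,122.06
Pension Levy: 5% × $6,365.00 = $318.25
Total: $1,122.06 + $318.25 = $1,440.31

$1,440.31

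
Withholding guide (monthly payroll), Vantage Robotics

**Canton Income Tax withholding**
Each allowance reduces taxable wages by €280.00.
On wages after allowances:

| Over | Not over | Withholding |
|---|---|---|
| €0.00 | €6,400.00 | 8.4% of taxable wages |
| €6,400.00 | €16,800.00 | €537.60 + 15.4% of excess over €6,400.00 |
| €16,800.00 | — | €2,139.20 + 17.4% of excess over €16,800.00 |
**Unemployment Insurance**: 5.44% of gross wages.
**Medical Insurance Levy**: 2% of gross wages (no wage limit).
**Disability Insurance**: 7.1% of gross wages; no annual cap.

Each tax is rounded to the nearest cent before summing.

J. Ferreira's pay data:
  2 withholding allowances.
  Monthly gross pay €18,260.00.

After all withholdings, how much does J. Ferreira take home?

€13,309.20

Canton Income Tax: taxable = €18,260.00 − 2×€280.00 = €17,700.00
  €2,139.20 + 17.4% × (€17,700.00 − €16,800.00) = €2,139.20 + 17.4% × €900.00 = €2,295.80
Unemployment Insurance: 5.44% × €18,260.00 = €993.34
Medical Insurance Levy: 2% × €18,260.00 = €365.20
Disability Insurance: 7.1% × €18,260.00 = €1,296.46
Total withheld: €2,295.80 + €993.34 + €365.20 + €1,296.46 = €4,950.80
Net pay: €18,260.00 − €4,950.80 = €13,309.20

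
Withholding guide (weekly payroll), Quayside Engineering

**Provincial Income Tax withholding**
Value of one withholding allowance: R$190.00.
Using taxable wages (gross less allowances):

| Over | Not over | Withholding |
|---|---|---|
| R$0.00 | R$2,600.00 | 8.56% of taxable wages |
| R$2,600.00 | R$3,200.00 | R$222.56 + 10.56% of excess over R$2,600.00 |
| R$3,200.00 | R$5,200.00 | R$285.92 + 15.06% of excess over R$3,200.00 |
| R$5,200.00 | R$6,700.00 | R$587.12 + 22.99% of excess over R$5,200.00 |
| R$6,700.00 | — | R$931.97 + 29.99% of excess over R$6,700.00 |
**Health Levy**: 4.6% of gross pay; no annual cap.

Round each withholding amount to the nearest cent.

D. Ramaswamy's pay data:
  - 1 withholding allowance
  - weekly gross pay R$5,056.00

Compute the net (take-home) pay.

Provincial Income Tax: taxable = R$5,056.00 − 1×R$190.00 = R$4,866.00
  R$285.92 + 15.06% × (R$4,866.00 − R$3,200.00) = R$285.92 + 15.06% × R$1,666.00 = R$536.82
Health Levy: 4.6% × R$5,056.00 = R$232.58
Total withheld: R$536.82 + R$232.58 = R$769.40
Net pay: R$5,056.00 − R$769.40 = R$4,286.60

R$4,286.60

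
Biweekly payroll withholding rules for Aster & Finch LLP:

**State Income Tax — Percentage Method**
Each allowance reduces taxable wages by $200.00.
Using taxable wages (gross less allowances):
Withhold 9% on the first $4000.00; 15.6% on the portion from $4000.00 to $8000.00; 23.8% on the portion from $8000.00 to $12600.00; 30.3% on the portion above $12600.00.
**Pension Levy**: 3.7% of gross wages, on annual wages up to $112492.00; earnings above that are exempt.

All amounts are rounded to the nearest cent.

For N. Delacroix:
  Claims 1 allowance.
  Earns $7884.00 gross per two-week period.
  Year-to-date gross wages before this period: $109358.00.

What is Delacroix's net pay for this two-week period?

$6833.34

State Income Tax: taxable = $7884.00 − 1×$200.00 = $7684.00
  $360.00 + 15.6% × ($7684.00 − $4000.00) = $360.00 + 15.6% × $3684.00 = $934.70
Pension Levy: cap $112492.00 − YTD $109358.00 = $3134.00 subject; 3.7% × $3134.00 = $115.96
Total withheld: $934.70 + $115.96 = $1050.66
Net pay: $7884.00 − $1050.66 = $6833.34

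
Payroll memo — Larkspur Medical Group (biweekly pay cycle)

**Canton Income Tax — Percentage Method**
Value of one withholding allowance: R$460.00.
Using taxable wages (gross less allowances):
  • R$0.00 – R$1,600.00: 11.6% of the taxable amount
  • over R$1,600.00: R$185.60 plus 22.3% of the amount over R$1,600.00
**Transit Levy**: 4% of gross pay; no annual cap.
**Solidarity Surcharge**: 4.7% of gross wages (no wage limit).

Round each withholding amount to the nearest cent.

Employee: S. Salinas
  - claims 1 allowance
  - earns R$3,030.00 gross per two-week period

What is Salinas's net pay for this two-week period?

Canton Income Tax: taxable = R$3,030.00 − 1×R$460.00 = R$2,570.00
  R$185.60 + 22.3% × (R$2,570.00 − R$1,600.00) = R$185.60 + 22.3% × R$970.00 = R$401.91
Transit Levy: 4% × R$3,030.00 = R$121.20
Solidarity Surcharge: 4.7% × R$3,030.00 = R$142.41
Total withheld: R$401.91 + R$121.20 + R$142.41 = R$665.52
Net pay: R$3,030.00 − R$665.52 = R$2,364.48

R$2,364.48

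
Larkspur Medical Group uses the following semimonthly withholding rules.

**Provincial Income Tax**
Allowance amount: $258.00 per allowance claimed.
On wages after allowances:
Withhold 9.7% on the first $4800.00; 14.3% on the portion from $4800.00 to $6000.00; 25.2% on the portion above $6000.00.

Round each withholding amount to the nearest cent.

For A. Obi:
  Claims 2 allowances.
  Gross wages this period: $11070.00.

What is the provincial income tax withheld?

$1784.81

Provincial Income Tax: taxable = $11070.00 − 2×$258.00 = $10554.00
  $637.20 + 25.2% × ($10554.00 − $6000.00) = $637.20 + 25.2% × $4554.00 = $1784.81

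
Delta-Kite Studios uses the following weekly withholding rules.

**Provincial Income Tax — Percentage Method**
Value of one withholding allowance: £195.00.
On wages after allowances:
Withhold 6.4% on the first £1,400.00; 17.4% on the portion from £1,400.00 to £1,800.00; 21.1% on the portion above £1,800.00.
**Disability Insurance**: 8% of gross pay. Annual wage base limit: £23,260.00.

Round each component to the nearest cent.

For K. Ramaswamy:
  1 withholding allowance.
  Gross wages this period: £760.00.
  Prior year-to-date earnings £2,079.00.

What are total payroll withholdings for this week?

£96.96

Provincial Income Tax: taxable = £760.00 − 1×£195.00 = £565.00
  6.4% × £565.00 = £36.16
Disability Insurance: 8% × £760.00 = £60.80
Total: £36.16 + £60.80 = £96.96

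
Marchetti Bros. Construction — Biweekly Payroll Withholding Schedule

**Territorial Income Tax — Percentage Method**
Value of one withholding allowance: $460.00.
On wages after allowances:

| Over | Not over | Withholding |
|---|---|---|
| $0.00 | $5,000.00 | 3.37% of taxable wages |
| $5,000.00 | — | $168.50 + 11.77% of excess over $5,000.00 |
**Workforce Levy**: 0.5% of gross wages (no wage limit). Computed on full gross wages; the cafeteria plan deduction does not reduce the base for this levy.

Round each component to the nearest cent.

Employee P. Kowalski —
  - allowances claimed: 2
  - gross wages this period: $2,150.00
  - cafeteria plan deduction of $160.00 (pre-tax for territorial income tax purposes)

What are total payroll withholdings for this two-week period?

Territorial Income Tax: taxable = $2,150.00 − $160.00 − 2×$460.00 = $1,070.00
  3.37% × $1,070.00 = $36.06
Workforce Levy: 0.5% × $2,150.00 = $10.75
Total: $36.06 + $10.75 = $46.81

$46.81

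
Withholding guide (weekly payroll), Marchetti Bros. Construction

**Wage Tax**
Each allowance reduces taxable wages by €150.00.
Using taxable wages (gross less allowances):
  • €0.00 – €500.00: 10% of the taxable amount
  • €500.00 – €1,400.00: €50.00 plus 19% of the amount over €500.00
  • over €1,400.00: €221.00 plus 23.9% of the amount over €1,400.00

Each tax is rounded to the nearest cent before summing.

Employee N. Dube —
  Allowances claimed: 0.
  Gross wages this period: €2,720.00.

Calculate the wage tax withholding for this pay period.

€536.48

Wage Tax: taxable = €2,720.00
  €221.00 + 23.9% × (€2,720.00 − €1,400.00) = €221.00 + 23.9% × €1,320.00 = €536.48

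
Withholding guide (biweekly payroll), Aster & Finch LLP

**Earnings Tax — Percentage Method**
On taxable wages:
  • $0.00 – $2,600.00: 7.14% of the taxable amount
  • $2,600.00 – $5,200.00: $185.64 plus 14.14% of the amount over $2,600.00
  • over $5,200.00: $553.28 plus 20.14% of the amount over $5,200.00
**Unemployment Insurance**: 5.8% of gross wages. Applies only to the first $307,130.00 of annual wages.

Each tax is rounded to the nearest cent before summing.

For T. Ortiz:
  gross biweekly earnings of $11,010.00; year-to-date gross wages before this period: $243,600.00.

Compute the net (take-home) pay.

Earnings Tax: taxable = $11,010.00
  $553.28 + 20.14% × ($11,010.00 − $5,200.00) = $553.28 + 20.14% × $5,810.00 = $1,723.41
Unemployment Insurance: 5.8% × $11,010.00 = $638.58
Total withheld: $1,723.41 + $638.58 = $2,361.99
Net pay: $11,010.00 − $2,361.99 = $8,648.01

$8,648.01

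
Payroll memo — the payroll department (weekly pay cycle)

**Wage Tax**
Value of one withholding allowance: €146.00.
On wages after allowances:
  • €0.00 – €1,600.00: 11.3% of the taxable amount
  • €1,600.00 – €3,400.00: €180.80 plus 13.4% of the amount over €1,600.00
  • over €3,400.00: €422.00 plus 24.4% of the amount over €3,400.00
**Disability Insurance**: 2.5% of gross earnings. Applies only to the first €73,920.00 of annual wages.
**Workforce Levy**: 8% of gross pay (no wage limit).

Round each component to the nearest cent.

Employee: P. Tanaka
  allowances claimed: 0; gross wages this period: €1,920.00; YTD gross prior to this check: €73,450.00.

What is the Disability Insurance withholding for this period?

Disability Insurance: cap €73,920.00 − YTD €73,450.00 = €470.00 subject; 2.5% × €470.00 = €11.75

€11.75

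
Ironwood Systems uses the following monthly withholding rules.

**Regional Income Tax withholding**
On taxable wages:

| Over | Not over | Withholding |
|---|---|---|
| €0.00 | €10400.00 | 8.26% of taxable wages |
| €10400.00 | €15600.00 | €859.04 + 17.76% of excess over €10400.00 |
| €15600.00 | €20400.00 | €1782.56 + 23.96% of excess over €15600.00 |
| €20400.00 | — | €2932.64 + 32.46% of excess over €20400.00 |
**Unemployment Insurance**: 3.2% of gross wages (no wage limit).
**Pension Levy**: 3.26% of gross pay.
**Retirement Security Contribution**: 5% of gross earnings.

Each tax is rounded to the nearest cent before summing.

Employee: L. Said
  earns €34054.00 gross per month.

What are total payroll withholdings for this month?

Regional Income Tax: taxable = €34054.00
  €2932.64 + 32.46% × (€34054.00 − €20400.00) = €2932.64 + 32.46% × €13654.00 = €7364.73
Unemployment Insurance: 3.2% × €34054.00 = €1089.73
Pension Levy: 3.26% × €34054.00 = €1110.16
Retirement Security Contribution: 5% × €34054.00 = €1702.70
Total: €7364.73 + €1089.73 + €1110.16 + €1702.70 = €11267.32

€11267.32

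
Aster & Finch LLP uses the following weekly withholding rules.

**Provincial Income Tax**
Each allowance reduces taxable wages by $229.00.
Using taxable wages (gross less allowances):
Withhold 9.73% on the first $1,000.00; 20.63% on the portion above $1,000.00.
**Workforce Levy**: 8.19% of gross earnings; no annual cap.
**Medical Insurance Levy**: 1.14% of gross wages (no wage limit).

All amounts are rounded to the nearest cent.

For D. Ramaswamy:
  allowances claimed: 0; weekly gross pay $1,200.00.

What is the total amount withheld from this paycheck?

Provincial Income Tax: taxable = $1,200.00
  $97.30 + 20.63% × ($1,200.00 − $1,000.00) = $97.30 + 20.63% × $200.00 = $138.56
Workforce Levy: 8.19% × $1,200.00 = $98.28
Medical Insurance Levy: 1.14% × $1,200.00 = $13.68
Total: $138.56 + $98.28 + $13.68 = $250.52

$250.52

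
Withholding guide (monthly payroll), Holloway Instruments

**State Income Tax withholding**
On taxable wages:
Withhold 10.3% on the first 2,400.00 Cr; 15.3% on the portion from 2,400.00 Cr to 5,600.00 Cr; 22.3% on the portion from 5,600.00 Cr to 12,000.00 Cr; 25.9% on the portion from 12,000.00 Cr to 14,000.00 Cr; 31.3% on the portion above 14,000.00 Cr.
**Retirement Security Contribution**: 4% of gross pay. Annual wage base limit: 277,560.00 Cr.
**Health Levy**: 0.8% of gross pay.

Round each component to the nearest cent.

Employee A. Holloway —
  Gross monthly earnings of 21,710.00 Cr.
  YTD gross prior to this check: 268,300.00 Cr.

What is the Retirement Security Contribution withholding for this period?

Retirement Security Contribution: cap 277,560.00 Cr − YTD 268,300.00 Cr = 9,260.00 Cr subject; 4% × 9,260.00 Cr = 370.40 Cr

370.40 Cr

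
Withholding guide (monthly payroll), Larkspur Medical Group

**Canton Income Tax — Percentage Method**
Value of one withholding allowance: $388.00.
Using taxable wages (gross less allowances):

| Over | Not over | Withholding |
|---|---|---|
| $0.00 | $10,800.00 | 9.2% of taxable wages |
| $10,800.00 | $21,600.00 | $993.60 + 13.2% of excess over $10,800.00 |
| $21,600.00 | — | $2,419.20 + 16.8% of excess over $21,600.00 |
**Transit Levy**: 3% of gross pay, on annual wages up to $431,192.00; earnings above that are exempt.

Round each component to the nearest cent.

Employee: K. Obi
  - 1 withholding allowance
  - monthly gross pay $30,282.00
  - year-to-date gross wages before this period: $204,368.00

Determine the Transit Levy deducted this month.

$908.46

Transit Levy: 3% × $30,282.00 = $908.46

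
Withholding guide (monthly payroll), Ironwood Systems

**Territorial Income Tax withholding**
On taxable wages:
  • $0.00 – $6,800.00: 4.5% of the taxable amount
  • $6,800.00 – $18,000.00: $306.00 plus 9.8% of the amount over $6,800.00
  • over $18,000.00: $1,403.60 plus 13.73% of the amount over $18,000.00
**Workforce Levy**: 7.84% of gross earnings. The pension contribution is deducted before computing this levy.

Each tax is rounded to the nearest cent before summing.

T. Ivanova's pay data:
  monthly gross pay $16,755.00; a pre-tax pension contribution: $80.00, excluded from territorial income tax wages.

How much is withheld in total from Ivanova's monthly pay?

$2,581.07

Territorial Income Tax: taxable = $16,755.00 − $80.00 = $16,675.00
  $306.00 + 9.8% × ($16,675.00 − $6,800.00) = $306.00 + 9.8% × $9,875.00 = $1,273.75
Workforce Levy: 7.84% × $16,675.00 = $1,307.32
Total: $1,273.75 + $1,307.32 = $2,581.07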